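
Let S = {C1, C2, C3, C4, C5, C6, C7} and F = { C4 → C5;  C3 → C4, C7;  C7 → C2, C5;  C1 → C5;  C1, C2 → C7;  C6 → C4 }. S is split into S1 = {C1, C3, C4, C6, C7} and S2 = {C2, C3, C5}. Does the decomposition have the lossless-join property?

Common attributes: S1 ∩ S2 = {C3}.
Closure of {C3}: C3 → C4, C7 applies, adding C4, C7; C7 → C2, C5 applies, adding C2, C5. So (C3)⁺ = {C2, C3, C4, C5, C7}.
This closure contains every attribute of S2, so S1 ∩ S2 → S2. The join is lossless.

Yes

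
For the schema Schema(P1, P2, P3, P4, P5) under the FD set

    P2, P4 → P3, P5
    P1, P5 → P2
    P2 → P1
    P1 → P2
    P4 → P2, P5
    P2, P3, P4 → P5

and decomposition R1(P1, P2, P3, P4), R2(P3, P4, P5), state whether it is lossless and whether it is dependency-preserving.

Lossless test: (P3, P4)⁺ = {P1, P2, P3, P4, P5}, which contains all of one fragment — lossless.
Dependency preservation: P2, P4 → P3, P5; P1, P5 → P2; P4 → P2, P5; P2, P3, P4 → P5 are not contained in any single fragment, but the restricted closure of each left-hand side across the fragments still reaches the right-hand side; the remaining FDs each lie inside some fragment. All dependencies are preserved.

lossless and dependency-preserving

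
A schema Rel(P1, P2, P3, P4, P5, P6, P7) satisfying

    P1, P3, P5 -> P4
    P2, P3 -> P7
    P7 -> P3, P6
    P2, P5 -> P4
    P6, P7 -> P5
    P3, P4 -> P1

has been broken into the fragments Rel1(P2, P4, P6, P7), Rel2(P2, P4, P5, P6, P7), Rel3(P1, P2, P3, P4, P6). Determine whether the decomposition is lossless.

Chase test. Columns are P1, P2, P3, P4, P5, P6, P7; row i has aⱼ where attribute j ∈ Reli, else bᵢⱼ.
Initial tableau (one row per fragment):
  row 1: b11 a2 b13 a4 b15 a6 a7
  row 2: b21 a2 b23 a4 a5 a6 a7
  row 3: a1 a2 a3 a4 b35 a6 b37
Rows 1 and 2 agree on P7; apply P7→P3, P6 and equate their P3, P6 entries.
Rows 1 and 2 agree on P6, P7; apply P6, P7→P5 and equate their P5 entries.
Rows 1 and 2 agree on P3, P4; apply P3, P4→P1 and equate their P1 entries.
No row becomes fully distinguished — the join is lossy.

No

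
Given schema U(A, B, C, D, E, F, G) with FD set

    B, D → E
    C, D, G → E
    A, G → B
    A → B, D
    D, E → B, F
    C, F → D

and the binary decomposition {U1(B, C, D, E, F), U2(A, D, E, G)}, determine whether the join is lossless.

No

Common attributes: U1 ∩ U2 = {D, E}.
Closure of {D, E}: D, E → B, F applies, adding B, F. So (D, E)⁺ = {B, D, E, F}.
The closure contains neither all of U1 = {B, C, D, E, F} nor all of U2 = {A, D, E, G}, so the common attributes are not a superkey of either fragment. The join is lossy.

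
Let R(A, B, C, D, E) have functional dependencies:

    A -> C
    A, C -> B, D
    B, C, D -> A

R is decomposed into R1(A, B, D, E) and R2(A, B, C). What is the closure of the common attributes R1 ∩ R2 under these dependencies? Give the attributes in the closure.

R1 ∩ R2 = {A, B}.
A → C applies, adding C
A, C → B, D applies, adding D
Closure: {A, B, C, D}.

A, B, C, D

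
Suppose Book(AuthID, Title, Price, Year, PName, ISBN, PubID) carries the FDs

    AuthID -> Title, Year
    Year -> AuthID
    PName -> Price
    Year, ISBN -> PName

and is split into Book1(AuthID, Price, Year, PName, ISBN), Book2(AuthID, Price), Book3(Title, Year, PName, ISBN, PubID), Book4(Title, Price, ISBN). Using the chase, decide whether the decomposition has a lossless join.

Chase test. Columns are AuthID, Title, Price, Year, PName, ISBN, PubID; row i has aⱼ where attribute j ∈ Booki, else bᵢⱼ.
Initial tableau (one row per fragment):
  row 1: a1 b12 a3 a4 a5 a6 b17
  row 2: a1 b22 a3 b24 b25 b26 b27
  row 3: b31 a2 b33 a4 a5 a6 a7
  row 4: b41 a2 a3 b44 b45 a6 b47
Rows 1 and 2 agree on AuthID; apply AuthID→Title, Year and equate their Title, Year entries.
Rows 1 and 3 agree on Year; apply Year→AuthID and equate their AuthID entries.
Rows 1 and 3 agree on PName; apply PName→Price and equate their Price entries.
Rows 1 and 3 agree on AuthID; apply AuthID→Title, Year and equate their Title, Year entries.
Row 3 is now all distinguished symbols — the join is lossless.

Yes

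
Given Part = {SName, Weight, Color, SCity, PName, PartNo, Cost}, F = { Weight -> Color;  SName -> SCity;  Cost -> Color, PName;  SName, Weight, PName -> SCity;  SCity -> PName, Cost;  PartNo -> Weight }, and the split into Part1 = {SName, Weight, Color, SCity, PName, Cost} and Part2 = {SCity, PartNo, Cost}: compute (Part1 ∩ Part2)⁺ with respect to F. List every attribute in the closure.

Color, SCity, PName, Cost

Part1 ∩ Part2 = {SCity, Cost}.
Cost → Color, PName applies, adding Color, PName
Closure: {Color, SCity, PName, Cost}.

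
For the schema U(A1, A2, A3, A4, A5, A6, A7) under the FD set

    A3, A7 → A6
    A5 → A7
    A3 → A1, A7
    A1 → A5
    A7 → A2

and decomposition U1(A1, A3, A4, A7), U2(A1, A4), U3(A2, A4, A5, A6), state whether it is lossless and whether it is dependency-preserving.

Lossless test (chase): Rows 1 and 2 agree on A1; apply A1→A5 and equate their A5 entries. Rows 1 and 2 agree on A5; apply A5→A7 and equate their A7 entries. Rows 1 and 2 agree on A7; apply A7→A2 and equate their A2 entries. No row becomes fully distinguished — the join is lossy.
Dependency preservation: the restricted closure of {A3, A7} across the fragments never reaches {A6}, so A3, A7 → A6 cannot be enforced without a join — not preserved.

lossy and not dependency-preserving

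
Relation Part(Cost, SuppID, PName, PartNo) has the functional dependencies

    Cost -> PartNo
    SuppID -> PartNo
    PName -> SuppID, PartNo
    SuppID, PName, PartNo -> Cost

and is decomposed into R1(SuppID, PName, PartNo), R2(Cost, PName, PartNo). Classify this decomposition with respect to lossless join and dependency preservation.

Lossless test: (PName, PartNo)⁺ = {Cost, SuppID, PName, PartNo}, which contains all of one fragment — lossless.
Dependency preservation: SuppID, PName, PartNo → Cost is not contained in any single fragment, but the restricted closure of its left-hand side across the fragments still reaches the right-hand side; the remaining FDs each lie inside some fragment. All dependencies are preserved.

lossless and dependency-preserving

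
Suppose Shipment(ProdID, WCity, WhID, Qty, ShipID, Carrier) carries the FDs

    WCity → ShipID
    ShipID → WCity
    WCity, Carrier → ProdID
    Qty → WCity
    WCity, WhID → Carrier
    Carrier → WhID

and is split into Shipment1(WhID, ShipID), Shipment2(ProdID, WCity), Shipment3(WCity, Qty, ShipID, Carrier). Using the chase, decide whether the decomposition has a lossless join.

Chase test. Columns are ProdID, WCity, WhID, Qty, ShipID, Carrier; row i has aⱼ where attribute j ∈ Shipmenti, else bᵢⱼ.
Initial tableau (one row per fragment):
  row 1: b11 b12 a3 b14 a5 b16
  row 2: a1 a2 b23 b24 b25 b26
  row 3: b31 a2 b33 a4 a5 a6
Rows 2 and 3 agree on WCity; apply WCity→ShipID and equate their ShipID entries.
Rows 1 and 2 agree on ShipID; apply ShipID→WCity and equate their WCity entries.
No row becomes fully distinguished — the join is lossy.

No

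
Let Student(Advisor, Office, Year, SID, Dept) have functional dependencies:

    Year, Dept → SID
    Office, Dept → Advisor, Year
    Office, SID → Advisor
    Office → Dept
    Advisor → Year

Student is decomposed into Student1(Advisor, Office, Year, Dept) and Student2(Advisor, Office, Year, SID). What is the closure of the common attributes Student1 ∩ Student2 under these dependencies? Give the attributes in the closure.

Student1 ∩ Student2 = {Advisor, Office, Year}.
Office → Dept applies, adding Dept
Year, Dept → SID applies, adding SID
Closure: {Advisor, Office, Year, SID, Dept}.

Advisor, Office, Year, SID, Dept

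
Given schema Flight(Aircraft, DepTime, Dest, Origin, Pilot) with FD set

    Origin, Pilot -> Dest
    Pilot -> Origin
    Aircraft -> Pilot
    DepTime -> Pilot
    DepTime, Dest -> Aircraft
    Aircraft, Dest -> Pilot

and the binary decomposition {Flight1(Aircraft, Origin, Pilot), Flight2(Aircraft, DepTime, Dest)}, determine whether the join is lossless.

Common attributes: Flight1 ∩ Flight2 = {Aircraft}.
Closure of {Aircraft}: Aircraft → Pilot applies, adding Pilot; Pilot → Origin applies, adding Origin; Origin, Pilot → Dest applies, adding Dest. So (Aircraft)⁺ = {Aircraft, Dest, Origin, Pilot}.
This closure contains every attribute of Flight1, so Flight1 ∩ Flight2 → Flight1. The join is lossless.

Yes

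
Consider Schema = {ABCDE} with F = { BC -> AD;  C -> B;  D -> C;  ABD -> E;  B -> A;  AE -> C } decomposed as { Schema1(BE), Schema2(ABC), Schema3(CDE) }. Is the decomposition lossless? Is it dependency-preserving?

Lossless test (chase): Rows 2 and 3 agree on C; apply C→B and equate their B entries. Rows 1 and 2 agree on B; apply B→A and equate their A entries. Rows 1 and 3 agree on B; apply B→A and equate their A entries. Rows 1 and 3 agree on AE; apply AE→C and equate their C entries. Rows 1 and 2 agree on BC; apply BC→AD and equate their AD entries. Rows 1 and 3 agree on BC; apply BC→AD and equate their AD entries. Rows 1 and 2 agree on ABD; apply ABD→E and equate their E entries. Row 1 is now all distinguished symbols — the join is lossless.
Dependency preservation: the restricted closure of {AE} across the fragments never reaches {C}, so AE → C cannot be enforced without a join — not preserved.

lossless but not dependency-preserving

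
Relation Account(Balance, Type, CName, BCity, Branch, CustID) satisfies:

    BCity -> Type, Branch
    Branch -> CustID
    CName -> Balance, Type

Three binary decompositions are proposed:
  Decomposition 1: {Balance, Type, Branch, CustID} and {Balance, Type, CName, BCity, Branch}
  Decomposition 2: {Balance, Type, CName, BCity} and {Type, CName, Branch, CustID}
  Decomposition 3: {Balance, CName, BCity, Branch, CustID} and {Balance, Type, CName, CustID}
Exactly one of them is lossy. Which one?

Decomposition 2

Decomposition 1: common = {Balance, Type, Branch}, closure = {Balance, Type, Branch, CustID} → lossless.
Decomposition 2: common = {Type, CName}, closure = {Balance, Type, CName} → lossy.
Decomposition 3: common = {Balance, CName, CustID}, closure = {Balance, Type, CName, CustID} → lossless.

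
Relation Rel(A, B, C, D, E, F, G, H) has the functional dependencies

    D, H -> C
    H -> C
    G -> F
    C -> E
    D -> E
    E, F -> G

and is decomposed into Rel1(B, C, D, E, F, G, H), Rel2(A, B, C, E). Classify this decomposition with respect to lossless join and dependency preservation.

lossy but dependency-preserving

Lossless test: (B, C, E)⁺ = {B, C, E}, which is a superkey of neither fragment — lossy.
Dependency preservation: every FD's attributes lie within a single fragment, so each can be enforced locally — preserved.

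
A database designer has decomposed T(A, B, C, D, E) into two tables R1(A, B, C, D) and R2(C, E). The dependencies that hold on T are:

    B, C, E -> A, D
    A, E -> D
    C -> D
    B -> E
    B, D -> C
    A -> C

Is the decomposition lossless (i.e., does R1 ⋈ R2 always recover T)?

Common attributes: R1 ∩ R2 = {C}.
Closure of {C}: C → D applies, adding D. So (C)⁺ = {C, D}.
The closure contains neither all of R1 = {A, B, C, D} nor all of R2 = {C, E}, so the common attributes are not a superkey of either fragment. The join is lossy.

No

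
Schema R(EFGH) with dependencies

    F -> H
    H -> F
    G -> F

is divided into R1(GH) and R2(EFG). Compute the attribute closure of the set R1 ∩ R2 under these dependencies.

R1 ∩ R2 = {G}.
G → F applies, adding F
F → H applies, adding H
Closure: {FGH}.

FGH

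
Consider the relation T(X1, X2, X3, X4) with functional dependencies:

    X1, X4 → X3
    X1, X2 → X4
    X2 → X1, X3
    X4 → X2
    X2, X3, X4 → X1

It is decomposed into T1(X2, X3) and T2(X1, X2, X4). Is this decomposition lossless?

Common attributes: T1 ∩ T2 = {X2}.
Closure of {X2}: X2 → X1, X3 applies, adding X1, X3; X1, X2 → X4 applies, adding X4. So (X2)⁺ = {X1, X2, X3, X4}.
This closure contains every attribute of T1, so T1 ∩ T2 → T1. The join is lossless.

Yes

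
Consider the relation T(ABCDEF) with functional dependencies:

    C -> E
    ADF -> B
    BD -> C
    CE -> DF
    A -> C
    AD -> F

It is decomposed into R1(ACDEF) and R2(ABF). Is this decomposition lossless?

Yes

Common attributes: R1 ∩ R2 = {AF}.
Closure of {AF}: A → C applies, adding C; C → E applies, adding E; CE → DF applies, adding D; ADF → B applies, adding B. So (AF)⁺ = {ABCDEF}.
This closure contains every attribute of R1, so R1 ∩ R2 → R1. The join is lossless.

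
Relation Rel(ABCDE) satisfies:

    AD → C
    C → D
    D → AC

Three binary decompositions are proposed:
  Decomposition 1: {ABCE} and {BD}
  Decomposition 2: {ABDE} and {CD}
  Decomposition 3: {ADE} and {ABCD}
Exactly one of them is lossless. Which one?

Decomposition 2

Decomposition 1: common = {B}, closure = {B} → lossy.
Decomposition 2: common = {D}, closure = {ACD} → lossless.
Decomposition 3: common = {AD}, closure = {ACD} → lossy.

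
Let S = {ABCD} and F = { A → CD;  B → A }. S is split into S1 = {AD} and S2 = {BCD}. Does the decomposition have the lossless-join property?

No

Common attributes: S1 ∩ S2 = {D}.
No dependency enlarges {D}, so (D)⁺ = {D}.
The closure contains neither all of S1 = {AD} nor all of S2 = {BCD}, so the common attributes are not a superkey of either fragment. The join is lossy.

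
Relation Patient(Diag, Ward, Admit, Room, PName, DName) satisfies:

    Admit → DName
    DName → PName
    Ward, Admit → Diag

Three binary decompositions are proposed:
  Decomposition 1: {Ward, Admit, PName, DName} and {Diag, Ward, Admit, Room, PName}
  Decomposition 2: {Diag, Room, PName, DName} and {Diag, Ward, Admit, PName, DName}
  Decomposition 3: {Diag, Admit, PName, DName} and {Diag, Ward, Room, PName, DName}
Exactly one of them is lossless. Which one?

Decomposition 1

Decomposition 1: common = {Ward, Admit, PName}, closure = {Diag, Ward, Admit, PName, DName} → lossless.
Decomposition 2: common = {Diag, PName, DName}, closure = {Diag, PName, DName} → lossy.
Decomposition 3: common = {Diag, PName, DName}, closure = {Diag, PName, DName} → lossy.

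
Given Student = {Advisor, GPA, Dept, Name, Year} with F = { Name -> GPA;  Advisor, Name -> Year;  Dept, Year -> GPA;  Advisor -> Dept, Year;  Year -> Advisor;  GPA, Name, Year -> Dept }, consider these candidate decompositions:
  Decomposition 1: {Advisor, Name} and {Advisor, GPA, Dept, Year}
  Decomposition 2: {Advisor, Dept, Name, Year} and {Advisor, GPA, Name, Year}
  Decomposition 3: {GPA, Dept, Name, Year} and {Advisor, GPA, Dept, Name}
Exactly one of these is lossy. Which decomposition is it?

Decomposition 1: common = {Advisor}, closure = {Advisor, GPA, Dept, Year} → lossless.
Decomposition 2: common = {Advisor, Name, Year}, closure = {Advisor, GPA, Dept, Name, Year} → lossless.
Decomposition 3: common = {GPA, Dept, Name}, closure = {GPA, Dept, Name} → lossy.

Decomposition 3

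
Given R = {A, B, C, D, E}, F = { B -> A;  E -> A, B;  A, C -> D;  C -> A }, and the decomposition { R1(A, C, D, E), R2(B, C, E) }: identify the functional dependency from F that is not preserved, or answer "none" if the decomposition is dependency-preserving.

Check B → A: no single fragment contains all of {A, B}, and the restricted closure of {B} across the fragments never reaches {A}.
E → A, B is preserved.
A, C → D is preserved.
C → A is preserved.

B -> A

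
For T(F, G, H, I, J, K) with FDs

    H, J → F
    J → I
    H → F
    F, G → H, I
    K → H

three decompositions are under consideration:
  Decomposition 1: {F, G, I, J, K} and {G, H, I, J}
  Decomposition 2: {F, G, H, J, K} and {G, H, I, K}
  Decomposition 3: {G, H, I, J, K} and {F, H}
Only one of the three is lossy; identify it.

Decomposition 1

Decomposition 1: common = {G, I, J}, closure = {G, I, J} → lossy.
Decomposition 2: common = {G, H, K}, closure = {F, G, H, I, K} → lossless.
Decomposition 3: common = {H}, closure = {F, H} → lossless.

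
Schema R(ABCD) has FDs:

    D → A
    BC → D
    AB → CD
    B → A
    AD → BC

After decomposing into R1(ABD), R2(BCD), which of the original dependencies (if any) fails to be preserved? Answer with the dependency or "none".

none

D → A lies within R1.
BC → D lies within R2.
AB → CD: restricted closure across fragments reaches CD.
B → A lies within R1.
AD → BC: restricted closure across fragments reaches BC.
Every dependency is enforceable on the fragments, so the decomposition is dependency-preserving.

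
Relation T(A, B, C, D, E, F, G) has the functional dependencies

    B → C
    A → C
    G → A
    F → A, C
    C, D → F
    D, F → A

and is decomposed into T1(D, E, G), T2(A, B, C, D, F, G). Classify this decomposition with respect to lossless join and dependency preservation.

lossy but dependency-preserving

Lossless test: (D, G)⁺ = {A, C, D, F, G}, which is a superkey of neither fragment — lossy.
Dependency preservation: every FD's attributes lie within a single fragment, so each can be enforced locally — preserved.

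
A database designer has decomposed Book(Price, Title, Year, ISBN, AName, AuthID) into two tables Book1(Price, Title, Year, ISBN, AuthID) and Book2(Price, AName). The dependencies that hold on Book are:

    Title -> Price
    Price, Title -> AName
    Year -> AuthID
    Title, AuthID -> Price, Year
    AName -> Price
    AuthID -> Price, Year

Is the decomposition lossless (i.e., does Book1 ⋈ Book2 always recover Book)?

No

Common attributes: Book1 ∩ Book2 = {Price}.
No dependency enlarges {Price}, so (Price)⁺ = {Price}.
The closure contains neither all of Book1 = {Price, Title, Year, ISBN, AuthID} nor all of Book2 = {Price, AName}, so the common attributes are not a superkey of either fragment. The join is lossy.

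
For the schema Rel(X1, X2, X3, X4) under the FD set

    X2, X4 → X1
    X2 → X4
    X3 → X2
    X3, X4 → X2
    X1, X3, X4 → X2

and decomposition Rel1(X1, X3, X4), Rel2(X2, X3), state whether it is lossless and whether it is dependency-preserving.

lossless but not dependency-preserving

Lossless test: (X3)⁺ = {X1, X2, X3, X4}, which contains all of one fragment — lossless.
Dependency preservation: the restricted closure of {X2, X4} across the fragments never reaches {X1}, so X2, X4 → X1 cannot be enforced without a join — not preserved.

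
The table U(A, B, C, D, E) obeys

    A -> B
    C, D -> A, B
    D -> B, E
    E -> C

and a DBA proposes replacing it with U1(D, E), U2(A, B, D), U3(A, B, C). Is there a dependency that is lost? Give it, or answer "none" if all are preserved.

E -> C

Check E → C: no single fragment contains all of {C, E}, and the restricted closure of {E} across the fragments never reaches {C}.
A → B is preserved.
C, D → A, B is preserved.
D → B, E is preserved.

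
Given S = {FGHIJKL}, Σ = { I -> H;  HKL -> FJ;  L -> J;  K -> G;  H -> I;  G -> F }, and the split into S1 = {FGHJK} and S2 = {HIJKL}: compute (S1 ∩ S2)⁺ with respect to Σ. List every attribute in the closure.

FGHIJK

S1 ∩ S2 = {HJK}.
K → G applies, adding G
H → I applies, adding I
G → F applies, adding F
Closure: {FGHIJK}.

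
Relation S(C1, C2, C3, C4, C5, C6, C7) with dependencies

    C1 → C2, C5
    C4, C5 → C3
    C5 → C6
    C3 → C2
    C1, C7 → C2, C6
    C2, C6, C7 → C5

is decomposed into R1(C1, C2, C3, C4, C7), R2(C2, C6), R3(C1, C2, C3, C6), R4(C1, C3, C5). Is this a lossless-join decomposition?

Yes

Chase test. Columns are C1, C2, C3, C4, C5, C6, C7; row i has aⱼ where attribute j ∈ Ri, else bᵢⱼ.
Initial tableau (one row per fragment):
  row 1: a1 a2 a3 a4 b15 b16 a7
  row 2: b21 a2 b23 b24 b25 a6 b27
  row 3: a1 a2 a3 b34 b35 a6 b37
  row 4: a1 b42 a3 b44 a5 b46 b47
Rows 1 and 3 agree on C1; apply C1→C2, C5 and equate their C2, C5 entries.
Rows 1 and 4 agree on C1; apply C1→C2, C5 and equate their C2, C5 entries.
Rows 1 and 3 agree on C5; apply C5→C6 and equate their C6 entries.
Rows 1 and 4 agree on C5; apply C5→C6 and equate their C6 entries.
Row 1 is now all distinguished symbols — the join is lossless.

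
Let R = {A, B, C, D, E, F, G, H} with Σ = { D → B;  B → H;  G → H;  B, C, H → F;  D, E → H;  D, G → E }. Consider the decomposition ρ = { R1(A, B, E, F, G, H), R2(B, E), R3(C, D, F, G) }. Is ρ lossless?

No

Chase test. Columns are A, B, C, D, E, F, G, H; row i has aⱼ where attribute j ∈ Ri, else bᵢⱼ.
Initial tableau (one row per fragment):
  row 1: a1 a2 b13 b14 a5 a6 a7 a8
  row 2: b21 a2 b23 b24 a5 b26 b27 b28
  row 3: b31 b32 a3 a4 b35 a6 a7 b38
Rows 1 and 2 agree on B; apply B→H and equate their H entries.
Rows 1 and 3 agree on G; apply G→H and equate their H entries.
No row becomes fully distinguished — the join is lossy.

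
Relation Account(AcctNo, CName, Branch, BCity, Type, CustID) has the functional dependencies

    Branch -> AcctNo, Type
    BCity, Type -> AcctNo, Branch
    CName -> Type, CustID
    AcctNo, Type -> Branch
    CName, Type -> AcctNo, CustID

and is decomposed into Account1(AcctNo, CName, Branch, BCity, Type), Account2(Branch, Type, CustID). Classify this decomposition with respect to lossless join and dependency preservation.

lossy and not dependency-preserving

Lossless test: (Branch, Type)⁺ = {AcctNo, Branch, Type}, which is a superkey of neither fragment — lossy.
Dependency preservation: the restricted closure of {CName} across the fragments never reaches {Type, CustID}, so CName → Type, CustID cannot be enforced without a join — not preserved.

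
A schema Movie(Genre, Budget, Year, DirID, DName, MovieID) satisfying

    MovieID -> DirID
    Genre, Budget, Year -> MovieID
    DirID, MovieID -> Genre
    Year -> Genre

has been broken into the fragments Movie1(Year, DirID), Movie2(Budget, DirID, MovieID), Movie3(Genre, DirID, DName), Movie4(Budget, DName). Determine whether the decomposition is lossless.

No

Chase test. Columns are Genre, Budget, Year, DirID, DName, MovieID; row i has aⱼ where attribute j ∈ Moviei, else bᵢⱼ.
Initial tableau (one row per fragment):
  row 1: b11 b12 a3 a4 b15 b16
  row 2: b21 a2 b23 a4 b25 a6
  row 3: a1 b32 b33 a4 a5 b36
  row 4: b41 a2 b43 b44 a5 b46
No row becomes fully distinguished — the join is lossy.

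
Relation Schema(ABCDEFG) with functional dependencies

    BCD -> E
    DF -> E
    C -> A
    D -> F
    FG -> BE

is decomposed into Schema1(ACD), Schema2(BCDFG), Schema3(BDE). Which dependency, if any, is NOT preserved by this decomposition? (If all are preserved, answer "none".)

Check FG → BE: no single fragment contains all of {BEFG}, and the restricted closure of {FG} across the fragments never reaches {BE}.
BCD → E is preserved.
DF → E is preserved.
C → A is preserved.
D → F is preserved.

FG -> BE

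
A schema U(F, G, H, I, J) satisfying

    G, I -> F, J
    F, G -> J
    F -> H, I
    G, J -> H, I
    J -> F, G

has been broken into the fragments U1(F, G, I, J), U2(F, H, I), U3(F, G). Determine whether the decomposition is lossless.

Yes

Chase test. Columns are F, G, H, I, J; row i has aⱼ where attribute j ∈ Ui, else bᵢⱼ.
Initial tableau (one row per fragment):
  row 1: a1 a2 b13 a4 a5
  row 2: a1 b22 a3 a4 b25
  row 3: a1 a2 b33 b34 b35
Rows 1 and 3 agree on F, G; apply F, G→J and equate their J entries.
Rows 1 and 2 agree on F; apply F→H, I and equate their H, I entries.
Rows 1 and 3 agree on F; apply F→H, I and equate their H, I entries.
Row 1 is now all distinguished symbols — the join is lossless.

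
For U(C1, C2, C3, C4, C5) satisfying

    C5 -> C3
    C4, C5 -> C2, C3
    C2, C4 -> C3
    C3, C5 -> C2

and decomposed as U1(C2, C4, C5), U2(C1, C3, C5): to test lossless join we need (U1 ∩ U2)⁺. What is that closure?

C2, C3, C5

U1 ∩ U2 = {C5}.
C5 → C3 applies, adding C3
C3, C5 → C2 applies, adding C2
Closure: {C2, C3, C5}.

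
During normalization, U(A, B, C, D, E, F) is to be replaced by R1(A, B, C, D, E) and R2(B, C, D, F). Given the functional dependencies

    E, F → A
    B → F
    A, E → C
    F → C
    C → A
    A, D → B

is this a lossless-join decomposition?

Yes

Common attributes: R1 ∩ R2 = {B, C, D}.
Closure of {B, C, D}: B → F applies, adding F; C → A applies, adding A. So (B, C, D)⁺ = {A, B, C, D, F}.
This closure contains every attribute of R2, so R1 ∩ R2 → R2. The join is lossless.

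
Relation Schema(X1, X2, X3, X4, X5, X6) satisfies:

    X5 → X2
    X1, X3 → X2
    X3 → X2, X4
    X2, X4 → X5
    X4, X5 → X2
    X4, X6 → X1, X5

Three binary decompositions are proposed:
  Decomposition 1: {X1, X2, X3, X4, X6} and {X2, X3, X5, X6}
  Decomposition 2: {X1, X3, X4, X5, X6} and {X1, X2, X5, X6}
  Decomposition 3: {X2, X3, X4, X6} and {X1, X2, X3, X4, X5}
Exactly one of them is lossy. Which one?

Decomposition 1: common = {X2, X3, X6}, closure = {X1, X2, X3, X4, X5, X6} → lossless.
Decomposition 2: common = {X1, X5, X6}, closure = {X1, X2, X5, X6} → lossless.
Decomposition 3: common = {X2, X3, X4}, closure = {X2, X3, X4, X5} → lossy.

Decomposition 3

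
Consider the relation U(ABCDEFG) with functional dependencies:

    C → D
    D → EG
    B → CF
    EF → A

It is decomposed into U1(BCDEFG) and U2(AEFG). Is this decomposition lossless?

Yes

Common attributes: U1 ∩ U2 = {EFG}.
Closure of {EFG}: EF → A applies, adding A. So (EFG)⁺ = {AEFG}.
This closure contains every attribute of U2, so U1 ∩ U2 → U2. The join is lossless.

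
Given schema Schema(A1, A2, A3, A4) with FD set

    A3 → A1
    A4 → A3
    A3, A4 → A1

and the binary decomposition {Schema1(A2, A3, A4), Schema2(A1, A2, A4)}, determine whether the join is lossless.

Yes

Common attributes: Schema1 ∩ Schema2 = {A2, A4}.
Closure of {A2, A4}: A4 → A3 applies, adding A3; A3, A4 → A1 applies, adding A1. So (A2, A4)⁺ = {A1, A2, A3, A4}.
This closure contains every attribute of Schema1, so Schema1 ∩ Schema2 → Schema1. The join is lossless.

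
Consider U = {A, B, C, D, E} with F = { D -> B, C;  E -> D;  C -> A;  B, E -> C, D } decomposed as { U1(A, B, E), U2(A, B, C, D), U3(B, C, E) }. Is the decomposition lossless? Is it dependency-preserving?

lossy and not dependency-preserving

Lossless test (chase): Rows 1 and 3 agree on E; apply E→D and equate their D entries. Rows 2 and 3 agree on C; apply C→A and equate their A entries. Rows 1 and 3 agree on B, E; apply B, E→C, D and equate their C, D entries. No row becomes fully distinguished — the join is lossy.
Dependency preservation: the restricted closure of {E} across the fragments never reaches {D}, so E → D cannot be enforced without a join — not preserved.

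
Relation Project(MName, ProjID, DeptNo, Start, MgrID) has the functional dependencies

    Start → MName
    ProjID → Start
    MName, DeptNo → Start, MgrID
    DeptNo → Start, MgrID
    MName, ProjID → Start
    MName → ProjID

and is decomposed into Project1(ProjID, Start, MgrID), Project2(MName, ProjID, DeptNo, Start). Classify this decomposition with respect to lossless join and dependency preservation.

lossy and not dependency-preserving

Lossless test: (ProjID, Start)⁺ = {MName, ProjID, Start}, which is a superkey of neither fragment — lossy.
Dependency preservation: the restricted closure of {MName, DeptNo} across the fragments never reaches {Start, MgrID}, so MName, DeptNo → Start, MgrID cannot be enforced without a join — not preserved.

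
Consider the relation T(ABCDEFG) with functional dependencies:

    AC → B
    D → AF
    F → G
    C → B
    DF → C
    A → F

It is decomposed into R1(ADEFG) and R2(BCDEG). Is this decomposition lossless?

Yes

Common attributes: R1 ∩ R2 = {DEG}.
Closure of {DEG}: D → AF applies, adding AF; DF → C applies, adding C; AC → B applies, adding B. So (DEG)⁺ = {ABCDEFG}.
This closure contains every attribute of R1, so R1 ∩ R2 → R1. The join is lossless.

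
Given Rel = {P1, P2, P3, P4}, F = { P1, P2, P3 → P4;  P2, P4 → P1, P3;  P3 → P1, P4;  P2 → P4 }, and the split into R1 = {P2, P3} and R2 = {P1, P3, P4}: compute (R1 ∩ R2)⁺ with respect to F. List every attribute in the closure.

P1, P3, P4

R1 ∩ R2 = {P3}.
P3 → P1, P4 applies, adding P1, P4
Closure: {P1, P3, P4}.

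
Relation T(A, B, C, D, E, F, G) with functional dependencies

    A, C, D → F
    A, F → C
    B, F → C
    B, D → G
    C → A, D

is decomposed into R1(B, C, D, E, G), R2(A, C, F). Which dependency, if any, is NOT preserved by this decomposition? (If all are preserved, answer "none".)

Check B, F → C: no single fragment contains all of {B, C, F}, and the restricted closure of {B, F} across the fragments never reaches {C}.
A, C, D → F is preserved.
A, F → C is preserved.
B, D → G is preserved.
C → A, D is preserved.

B, F → C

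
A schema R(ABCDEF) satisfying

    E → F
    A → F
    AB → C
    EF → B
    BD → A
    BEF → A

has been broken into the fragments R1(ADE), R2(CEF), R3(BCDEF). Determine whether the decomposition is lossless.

Yes

Chase test. Columns are ABCDEF; row i has aⱼ where attribute j ∈ Ri, else bᵢⱼ.
Initial tableau (one row per fragment):
  row 1: a1 b12 b13 a4 a5 b16
  row 2: b21 b22 a3 b24 a5 a6
  row 3: b31 a2 a3 a4 a5 a6
Rows 1 and 2 agree on E; apply E→F and equate their F entries.
Rows 1 and 2 agree on EF; apply EF→B and equate their B entries.
Rows 1 and 3 agree on EF; apply EF→B and equate their B entries.
Rows 1 and 3 agree on BD; apply BD→A and equate their A entries.
Rows 1 and 2 agree on BEF; apply BEF→A and equate their A entries.
Rows 1 and 2 agree on AB; apply AB→C and equate their C entries.
Row 1 is now all distinguished symbols — the join is lossless.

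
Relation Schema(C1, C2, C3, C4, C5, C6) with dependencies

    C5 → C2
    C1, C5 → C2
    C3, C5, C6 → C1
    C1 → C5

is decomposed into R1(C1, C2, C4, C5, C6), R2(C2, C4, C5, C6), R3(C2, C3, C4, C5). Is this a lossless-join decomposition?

Chase test. Columns are C1, C2, C3, C4, C5, C6; row i has aⱼ where attribute j ∈ Ri, else bᵢⱼ.
Initial tableau (one row per fragment):
  row 1: a1 a2 b13 a4 a5 a6
  row 2: b21 a2 b23 a4 a5 a6
  row 3: b31 a2 a3 a4 a5 b36
No row becomes fully distinguished — the join is lossy.

No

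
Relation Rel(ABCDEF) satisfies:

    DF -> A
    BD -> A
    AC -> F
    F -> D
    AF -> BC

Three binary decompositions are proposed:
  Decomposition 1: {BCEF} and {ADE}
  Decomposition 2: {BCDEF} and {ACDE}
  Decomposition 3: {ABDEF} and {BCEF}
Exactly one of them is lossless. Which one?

Decomposition 1: common = {E}, closure = {E} → lossy.
Decomposition 2: common = {CDE}, closure = {CDE} → lossy.
Decomposition 3: common = {BEF}, closure = {ABCDEF} → lossless.

Decomposition 3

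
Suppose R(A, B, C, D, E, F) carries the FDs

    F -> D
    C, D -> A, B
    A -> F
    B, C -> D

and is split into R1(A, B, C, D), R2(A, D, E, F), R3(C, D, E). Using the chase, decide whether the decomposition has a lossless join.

Yes

Chase test. Columns are A, B, C, D, E, F; row i has aⱼ where attribute j ∈ Ri, else bᵢⱼ.
Initial tableau (one row per fragment):
  row 1: a1 a2 a3 a4 b15 b16
  row 2: a1 b22 b23 a4 a5 a6
  row 3: b31 b32 a3 a4 a5 b36
Rows 1 and 3 agree on C, D; apply C, D→A, B and equate their A, B entries.
Rows 1 and 2 agree on A; apply A→F and equate their F entries.
Rows 1 and 3 agree on A; apply A→F and equate their F entries.
Row 3 is now all distinguished symbols — the join is lossless.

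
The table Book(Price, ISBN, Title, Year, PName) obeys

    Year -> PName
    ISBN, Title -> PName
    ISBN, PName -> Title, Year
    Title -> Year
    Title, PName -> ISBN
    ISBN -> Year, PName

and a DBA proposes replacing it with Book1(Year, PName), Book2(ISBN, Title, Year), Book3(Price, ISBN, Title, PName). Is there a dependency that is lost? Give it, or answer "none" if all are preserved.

none

Year → PName lies within Book1.
ISBN, Title → PName lies within Book3.
ISBN, PName → Title, Year: restricted closure across fragments reaches Title, Year.
Title → Year lies within Book2.
Title, PName → ISBN lies within Book3.
ISBN → Year, PName: restricted closure across fragments reaches Year, PName.
Every dependency is enforceable on the fragments, so the decomposition is dependency-preserving.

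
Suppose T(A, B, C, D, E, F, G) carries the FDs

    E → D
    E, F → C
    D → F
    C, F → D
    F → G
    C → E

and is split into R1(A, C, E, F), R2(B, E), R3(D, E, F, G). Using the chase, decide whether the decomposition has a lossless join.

No

Chase test. Columns are A, B, C, D, E, F, G; row i has aⱼ where attribute j ∈ Ri, else bᵢⱼ.
Initial tableau (one row per fragment):
  row 1: a1 b12 a3 b14 a5 a6 b17
  row 2: b21 a2 b23 b24 a5 b26 b27
  row 3: b31 b32 b33 a4 a5 a6 a7
Rows 1 and 2 agree on E; apply E→D and equate their D entries.
Rows 1 and 3 agree on E; apply E→D and equate their D entries.
Rows 1 and 3 agree on E, F; apply E, F→C and equate their C entries.
Rows 1 and 2 agree on D; apply D→F and equate their F entries.
Rows 1 and 2 agree on F; apply F→G and equate their G entries.
Rows 1 and 3 agree on F; apply F→G and equate their G entries.
Rows 1 and 2 agree on E, F; apply E, F→C and equate their C entries.
No row becomes fully distinguished — the join is lossy.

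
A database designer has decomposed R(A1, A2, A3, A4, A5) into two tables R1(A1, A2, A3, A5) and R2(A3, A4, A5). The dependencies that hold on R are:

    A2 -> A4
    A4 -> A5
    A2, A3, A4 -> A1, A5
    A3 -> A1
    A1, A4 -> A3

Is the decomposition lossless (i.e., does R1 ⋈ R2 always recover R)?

No

Common attributes: R1 ∩ R2 = {A3, A5}.
Closure of {A3, A5}: A3 → A1 applies, adding A1. So (A3, A5)⁺ = {A1, A3, A5}.
The closure contains neither all of R1 = {A1, A2, A3, A5} nor all of R2 = {A3, A4, A5}, so the common attributes are not a superkey of either fragment. The join is lossy.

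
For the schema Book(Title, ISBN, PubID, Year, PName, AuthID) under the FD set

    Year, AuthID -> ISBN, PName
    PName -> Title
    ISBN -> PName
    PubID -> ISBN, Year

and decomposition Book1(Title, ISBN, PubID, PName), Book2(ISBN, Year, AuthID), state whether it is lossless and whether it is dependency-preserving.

lossy and not dependency-preserving

Lossless test: (ISBN)⁺ = {Title, ISBN, PName}, which is a superkey of neither fragment — lossy.
Dependency preservation: the restricted closure of {PubID} across the fragments never reaches {ISBN, Year}, so PubID → ISBN, Year cannot be enforced without a join — not preserved.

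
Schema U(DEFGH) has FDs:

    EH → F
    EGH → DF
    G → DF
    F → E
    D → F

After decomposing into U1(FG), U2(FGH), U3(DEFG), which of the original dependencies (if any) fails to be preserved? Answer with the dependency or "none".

EH → F

Check EH → F: no single fragment contains all of {EFH}, and the restricted closure of {EH} across the fragments never reaches {F}.
EGH → DF is preserved.
G → DF is preserved.
F → E is preserved.
D → F is preserved.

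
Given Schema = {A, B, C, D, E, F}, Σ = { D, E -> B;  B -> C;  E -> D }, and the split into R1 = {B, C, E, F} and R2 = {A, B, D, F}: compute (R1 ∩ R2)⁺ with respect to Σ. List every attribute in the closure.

R1 ∩ R2 = {B, F}.
B → C applies, adding C
Closure: {B, C, F}.

B, C, F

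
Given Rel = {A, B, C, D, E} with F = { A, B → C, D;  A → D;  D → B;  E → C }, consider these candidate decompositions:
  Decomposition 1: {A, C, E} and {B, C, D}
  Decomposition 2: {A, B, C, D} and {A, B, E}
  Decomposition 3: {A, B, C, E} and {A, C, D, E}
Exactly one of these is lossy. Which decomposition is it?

Decomposition 1: common = {C}, closure = {C} → lossy.
Decomposition 2: common = {A, B}, closure = {A, B, C, D} → lossless.
Decomposition 3: common = {A, C, E}, closure = {A, B, C, D, E} → lossless.

Decomposition 1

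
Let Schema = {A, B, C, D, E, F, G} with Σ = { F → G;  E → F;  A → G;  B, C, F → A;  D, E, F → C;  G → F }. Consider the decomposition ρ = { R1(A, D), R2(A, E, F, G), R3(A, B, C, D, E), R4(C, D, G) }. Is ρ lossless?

Chase test. Columns are A, B, C, D, E, F, G; row i has aⱼ where attribute j ∈ Ri, else bᵢⱼ.
Initial tableau (one row per fragment):
  row 1: a1 b12 b13 a4 b15 b16 b17
  row 2: a1 b22 b23 b24 a5 a6 a7
  row 3: a1 a2 a3 a4 a5 b36 b37
  row 4: b41 b42 a3 a4 b45 b46 a7
Rows 2 and 3 agree on E; apply E→F and equate their F entries.
Rows 1 and 2 agree on A; apply A→G and equate their G entries.
Rows 1 and 3 agree on A; apply A→G and equate their G entries.
Rows 1 and 2 agree on G; apply G→F and equate their F entries.
Rows 1 and 4 agree on G; apply G→F and equate their F entries.
Row 3 is now all distinguished symbols — the join is lossless.

Yes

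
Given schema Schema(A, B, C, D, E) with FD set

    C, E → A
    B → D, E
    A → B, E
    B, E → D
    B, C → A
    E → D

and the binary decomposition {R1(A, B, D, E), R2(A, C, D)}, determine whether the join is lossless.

Common attributes: R1 ∩ R2 = {A, D}.
Closure of {A, D}: A → B, E applies, adding B, E. So (A, D)⁺ = {A, B, D, E}.
This closure contains every attribute of R1, so R1 ∩ R2 → R1. The join is lossless.

Yes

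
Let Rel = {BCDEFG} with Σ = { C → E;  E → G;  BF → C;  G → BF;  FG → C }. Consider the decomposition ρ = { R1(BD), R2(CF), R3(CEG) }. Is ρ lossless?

No

Chase test. Columns are BCDEFG; row i has aⱼ where attribute j ∈ Ri, else bᵢⱼ.
Initial tableau (one row per fragment):
  row 1: a1 b12 a3 b14 b15 b16
  row 2: b21 a2 b23 b24 a5 b26
  row 3: b31 a2 b33 a4 b35 a6
Rows 2 and 3 agree on C; apply C→E and equate their E entries.
Rows 2 and 3 agree on E; apply E→G and equate their G entries.
Rows 2 and 3 agree on G; apply G→BF and equate their BF entries.
No row becomes fully distinguished — the join is lossy.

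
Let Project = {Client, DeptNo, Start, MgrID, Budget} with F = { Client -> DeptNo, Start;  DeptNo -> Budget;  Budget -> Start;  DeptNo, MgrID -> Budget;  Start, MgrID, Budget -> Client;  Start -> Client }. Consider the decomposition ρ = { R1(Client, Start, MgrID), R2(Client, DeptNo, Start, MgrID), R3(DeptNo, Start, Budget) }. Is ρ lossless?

Chase test. Columns are Client, DeptNo, Start, MgrID, Budget; row i has aⱼ where attribute j ∈ Ri, else bᵢⱼ.
Initial tableau (one row per fragment):
  row 1: a1 b12 a3 a4 b15
  row 2: a1 a2 a3 a4 b25
  row 3: b31 a2 a3 b34 a5
Rows 1 and 2 agree on Client; apply Client→DeptNo, Start and equate their DeptNo, Start entries.
Rows 1 and 2 agree on DeptNo; apply DeptNo→Budget and equate their Budget entries.
Rows 1 and 3 agree on DeptNo; apply DeptNo→Budget and equate their Budget entries.
Rows 1 and 3 agree on Start; apply Start→Client and equate their Client entries.
Row 1 is now all distinguished symbols — the join is lossless.

Yes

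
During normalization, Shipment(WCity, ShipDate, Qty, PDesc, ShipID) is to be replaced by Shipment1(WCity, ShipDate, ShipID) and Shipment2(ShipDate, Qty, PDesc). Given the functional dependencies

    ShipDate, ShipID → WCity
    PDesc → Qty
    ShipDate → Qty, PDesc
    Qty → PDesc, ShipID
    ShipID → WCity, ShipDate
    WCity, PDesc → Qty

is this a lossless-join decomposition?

Yes

Common attributes: Shipment1 ∩ Shipment2 = {ShipDate}.
Closure of {ShipDate}: ShipDate → Qty, PDesc applies, adding Qty, PDesc; Qty → PDesc, ShipID applies, adding ShipID; ShipID → WCity, ShipDate applies, adding WCity. So (ShipDate)⁺ = {WCity, ShipDate, Qty, PDesc, ShipID}.
This closure contains every attribute of Shipment1, so Shipment1 ∩ Shipment2 → Shipment1. The join is lossless.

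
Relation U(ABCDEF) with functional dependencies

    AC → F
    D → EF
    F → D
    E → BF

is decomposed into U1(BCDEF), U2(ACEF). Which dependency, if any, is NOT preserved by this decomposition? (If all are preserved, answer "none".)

AC → F lies within U2.
D → EF lies within U1.
F → D lies within U1.
E → BF lies within U1.
Every dependency is enforceable on the fragments, so the decomposition is dependency-preserving.

none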